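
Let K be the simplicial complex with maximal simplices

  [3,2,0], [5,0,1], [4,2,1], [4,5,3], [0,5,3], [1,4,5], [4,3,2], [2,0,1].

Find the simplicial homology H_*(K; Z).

Order the vertices as 0 < 1 < 2 < 3 < 4 < 5. Listing each simplex with vertices in this order, K has dimension 2 with simplices:

  0-simplices (6): [0], [1], [2], [3], [4], [5]
  1-simplices (12): [0,1], [0,2], [0,3], [0,5], [1,2], [1,4], [1,5], [2,3], [2,4], [3,4], [3,5], [4,5]
  2-simplices (8): [0,1,2], [0,1,5], [0,2,3], [0,3,5], [1,2,4], [1,4,5], [2,3,4], [3,4,5]

giving chain groups C_0 ≅ Z^6, C_1 ≅ Z^12, C_2 ≅ Z^8.

The boundary map ∂_1: C_1 → C_0 is given by ∂[p,q] = [q] − [p]. For instance
  ∂[4,5] = [5] − [4].
This gives a 6×12 integer matrix of rank 5; reducing to Smith normal form yields diagonal entries (1,1,1,1,1).

The boundary map ∂_2: C_2 → C_1 maps a triangle to the signed sum of its edges. For instance
  ∂[2,3,4] = [3,4] − [2,4] + [2,3],
  ∂[1,2,4] = [2,4] − [1,4] + [1,2].
As a 12×8 matrix over Z this has rank 7, with invariant factors (1,1,1,1,1,1,1).

Reading off H_k = ker ∂_k / im ∂_{k+1}:

  H_0: rank C_0 − rank ∂_1 = 6 − 5 = 1, and the invariant factors of ∂_1 are all 1, so H_0 = Z.
  H_1: rank ker ∂_1 − rank ∂_2 = (12 − 5) − 7 = 0, and the invariant factors of ∂_2 are all 1, so H_1 = 0.
  H_2: rank ker ∂_2 − rank ∂_3 = (8 − 7) − 0 = 1, and there is no ∂_3, so H_2 = Z.

(K is a triangulation of the 2-sphere S^2.)

H_0 ≅ Z,  H_1 = 0,  H_2 ≅ Z.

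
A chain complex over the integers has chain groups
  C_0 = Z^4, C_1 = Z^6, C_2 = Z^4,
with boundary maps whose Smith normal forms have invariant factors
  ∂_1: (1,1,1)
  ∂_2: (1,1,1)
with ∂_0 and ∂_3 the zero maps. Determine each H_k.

H_0: b_0 = 4 − 0 − 3 = 1; torsion from ∂_1 factors > 1: none. So H_0 ≅ Z.
H_1: b_1 = 6 − 3 − 3 = 0; torsion from ∂_2 factors > 1: none. So H_1 ≅ 0.
H_2: b_2 = 4 − 3 − 0 = 1; torsion from ∂_3 factors > 1: none. So H_2 ≅ Z.

H_0 ≅ Z,  H_1 = 0,  H_2 ≅ Z.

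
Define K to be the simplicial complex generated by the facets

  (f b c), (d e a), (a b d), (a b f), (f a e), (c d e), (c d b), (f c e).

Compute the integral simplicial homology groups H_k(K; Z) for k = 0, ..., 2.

Order the vertices as a < b < c < d < e < f. Listing each simplex with vertices in this order, K has dimension 2 with simplices:

  0-simplices (6): a, b, c, d, e, f
  1-simplices (12): ab, ad, ae, af, bc, bd, bf, cd, ce, cf, de, ef
  2-simplices (8): abd, abf, ade, aef, bcd, bcf, cde, cef

Hence C_0 ≅ Z^6, C_1 ≅ Z^12, C_2 ≅ Z^8.

Boundary ∂_1: C_1 → C_0 maps an edge to its endpoints' difference, ∂[p,q] = q − p.
This gives a 6×12 integer matrix of rank 5; reducing to Smith normal form yields diagonal entries (1,1,1,1,1).

Boundary ∂_2: C_2 → C_1 acts by ∂[p,q,r] = [q,r] − [p,r] + [p,q]. For instance
  ∂bcf = cf − bf + bc,
  ∂aef = ef − af + ae.
As a 12×8 matrix over Z this has rank 7, with invariant factors (1,1,1,1,1,1,1).

Now H_k = ker ∂_k / im ∂_{k+1}, so:

  H_0: rank C_0 − rank ∂_1 = 6 − 5 = 1, and the invariant factors of ∂_1 are all 1, so H_0 ≅ Z.
  H_1: rank ker ∂_1 − rank ∂_2 = (12 − 5) − 7 = 0, and the invariant factors of ∂_2 are all 1, so H_1 ≅ 0.
  H_2: rank ker ∂_2 − rank ∂_3 = (8 − 7) − 0 = 1, and there is no ∂_3, so H_2 ≅ Z.

(K is a triangulation of the 2-sphere S^2.)

H_0 ≅ Z,  H_1 = 0,  H_2 ≅ Z.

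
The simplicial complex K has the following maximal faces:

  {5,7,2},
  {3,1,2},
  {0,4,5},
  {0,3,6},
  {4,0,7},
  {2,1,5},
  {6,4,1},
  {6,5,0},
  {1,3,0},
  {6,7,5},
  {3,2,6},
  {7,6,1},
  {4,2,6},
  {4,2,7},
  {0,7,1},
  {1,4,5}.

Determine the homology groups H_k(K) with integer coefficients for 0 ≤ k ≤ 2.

H_0 ≅ Z,  H_1 ≅ Z^2,  H_2 ≅ Z.

Order the vertices as 0 < 1 < 2 < 3 < 4 < 5 < 6 < 7. Listing each simplex with vertices in this order, K has dimension 2 with simplices:

  0-simplices (8): [0], [1], [2], [3], [4], [5], [6], [7]
  1-simplices (24): (24 of them)
  2-simplices (16): [0,1,3], [0,1,7], [0,3,6], [0,4,5], [0,4,7], [0,5,6], [1,2,3], [1,2,5], [1,4,5], [1,4,6], [1,6,7], [2,3,6], [2,4,6], [2,4,7], [2,5,7], [5,6,7]

giving chain groups C_0 ≅ Z^8, C_1 ≅ Z^24, C_2 ≅ Z^16.

∂_1: C_1 → C_0 sends each edge [p,q] (with p < q) to q − p. For instance
  ∂[4,7] = [7] − [4].
The resulting 8×24 matrix has rank 7, and its Smith normal form has invariant factors (1,1,1,1,1,1,1).

Boundary ∂_2: C_2 → C_1 acts by ∂[p,q,r] = [q,r] − [p,r] + [p,q]. For instance
  ∂[0,4,7] = [4,7] − [0,7] + [0,4],
  ∂[0,1,7] = [1,7] − [0,7] + [0,1].
As a 24×16 matrix over Z this has rank 15, with invariant factors (1,1,1,1,1,1,1,1,1,1,1,1,1,1,1).

Reading off H_k = ker ∂_k / im ∂_{k+1}:

  H_0: rank C_0 − rank ∂_1 = 8 − 7 = 1, and the invariant factors of ∂_1 are all 1, so H_0 ≅ Z.
  H_1: rank ker ∂_1 − rank ∂_2 = (24 − 7) − 15 = 2, and the invariant factors of ∂_2 are all 1, so H_1 ≅ Z^2.
  H_2: rank ker ∂_2 − rank ∂_3 = (16 − 15) − 0 = 1, and there is no ∂_3, so H_2 ≅ Z.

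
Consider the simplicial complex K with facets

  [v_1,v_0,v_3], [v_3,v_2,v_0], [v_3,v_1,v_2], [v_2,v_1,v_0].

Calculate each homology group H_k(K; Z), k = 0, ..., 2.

H_0 = Z,  H_1 = 0,  H_2 = Z.

Fix the vertex order v_0 < v_1 < v_2 < v_3 and write every simplex with vertices in increasing order. Then dim K = 2 and the simplices of K are:

  0-simplices (4): [v_0], [v_1], [v_2], [v_3]
  1-simplices (6): [v_0,v_1], [v_0,v_2], [v_0,v_3], [v_1,v_2], [v_1,v_3], [v_2,v_3]
  2-simplices (4): [v_0,v_1,v_2], [v_0,v_1,v_3], [v_0,v_2,v_3], [v_1,v_2,v_3]

giving chain groups C_0 ≅ Z^4, C_1 ≅ Z^6, C_2 ≅ Z^4.

The boundary map ∂_1: C_1 → C_0 sends each edge [p,q] (with p < q) to q − p. For instance
  ∂[v_0,v_2] = [v_2] − [v_0].
As a 4×6 matrix over Z this has rank 3, with invariant factors (1,1,1).

Boundary ∂_2: C_2 → C_1 acts by ∂[p,q,r] = [q,r] − [p,r] + [p,q]. For instance
  ∂[v_0,v_2,v_3] = [v_2,v_3] − [v_0,v_3] + [v_0,v_2],
  ∂[v_0,v_1,v_2] = [v_1,v_2] − [v_0,v_2] + [v_0,v_1].
As a 6×4 matrix over Z this has rank 3, with invariant factors (1,1,1).

Now H_k = ker ∂_k / im ∂_{k+1}, so:

  H_0: rank C_0 − rank ∂_1 = 4 − 3 = 1, and the invariant factors of ∂_1 are all 1, so H_0 = Z.
  H_1: rank ker ∂_1 − rank ∂_2 = (6 − 3) − 3 = 0, and the invariant factors of ∂_2 are all 1, so H_1 = 0.
  H_2: rank ker ∂_2 − rank ∂_3 = (4 − 3) − 0 = 1, and there is no ∂_3, so H_2 = Z.

As a check, the Euler characteristic is 4 − 6 + 4 = 2, which agrees with 1 − 0 + 1 = 2.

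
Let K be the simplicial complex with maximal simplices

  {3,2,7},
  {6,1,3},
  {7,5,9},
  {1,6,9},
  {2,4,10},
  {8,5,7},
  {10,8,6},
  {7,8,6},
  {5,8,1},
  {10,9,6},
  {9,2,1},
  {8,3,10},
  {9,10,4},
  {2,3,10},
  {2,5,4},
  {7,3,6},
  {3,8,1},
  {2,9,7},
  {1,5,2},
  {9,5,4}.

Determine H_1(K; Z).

Order the vertices as 1 < 2 < 3 < 4 < 5 < 6 < 7 < 8 < 9 < 10. Listing each simplex with vertices in this order, K has dimension 2 with simplices:

  0-simplices (10): [1], [2], [3], [4], [5], [6], [7], [8], [9], [10]
  1-simplices (30): (30 of them)
  2-simplices (20): (20 of them)

giving chain groups C_0 ≅ Z^10, C_1 ≅ Z^30, C_2 ≅ Z^20.

Boundary ∂_1: C_1 → C_0 sends each edge [p,q] (with p < q) to q − p. For instance
  ∂[4,5] = [5] − [4].
The resulting 10×30 matrix has rank 9, and its Smith normal form has invariant factors (1,1,1,1,1,1,1,1,1).

The boundary map ∂_2: C_2 → C_1 sends each 2-simplex [p,q,r] to [q,r] − [p,r] + [p,q]. For instance
  ∂[5,7,8] = [7,8] − [5,8] + [5,7],
  ∂[4,5,9] = [5,9] − [4,9] + [4,5].
The resulting 30×20 matrix has rank 20, and its Smith normal form has invariant factors (1,1,1,1,1,1,1,1,1,1,1,1,1,1,1,1,1,1,1,2).

Computing H_k = (kernel of ∂_k) / (image of ∂_{k+1}):

  H_1: rank ker ∂_1 − rank ∂_2 = (30 − 9) − 20 = 1, and ∂_2 has invariant factor 2 > 1, so H_1 ≅ Z ⊕ Z/2Z.

H_1 = Z ⊕ Z/2Z.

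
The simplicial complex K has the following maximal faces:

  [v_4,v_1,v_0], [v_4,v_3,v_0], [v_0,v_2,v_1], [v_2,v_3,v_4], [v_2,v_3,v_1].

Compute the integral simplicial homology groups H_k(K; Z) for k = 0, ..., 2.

Order the vertices as v_0 < v_1 < v_2 < v_3 < v_4. Listing each simplex with vertices in this order, K has dimension 2 with simplices:

  0-simplices (5): [v_0], [v_1], [v_2], [v_3], [v_4]
  1-simplices (10): [v_0,v_1], [v_0,v_2], [v_0,v_3], [v_0,v_4], [v_1,v_2], [v_1,v_3], [v_1,v_4], [v_2,v_3], [v_2,v_4], [v_3,v_4]
  2-simplices (5): [v_0,v_1,v_2], [v_0,v_1,v_4], [v_0,v_3,v_4], [v_1,v_2,v_3], [v_2,v_3,v_4]

so the chain groups are C_0 ≅ Z^5, C_1 ≅ Z^10, C_2 ≅ Z^5.

∂_1: C_1 → C_0 is given by ∂[p,q] = [q] − [p].
As a 5×10 matrix over Z this has rank 4, with invariant factors (1,1,1,1).

The boundary map ∂_2: C_2 → C_1 sends each 2-simplex [p,q,r] to [q,r] − [p,r] + [p,q]. For instance
  ∂[v_0,v_1,v_2] = [v_1,v_2] − [v_0,v_2] + [v_0,v_1],
  ∂[v_1,v_2,v_3] = [v_2,v_3] − [v_1,v_3] + [v_1,v_2].
This gives a 10×5 integer matrix of rank 5; reducing to Smith normal form yields diagonal entries (1,1,1,1,1).

From H_k ≅ ker(∂_k) / im(∂_{k+1}) we obtain:

  H_0: rank C_0 − rank ∂_1 = 5 − 4 = 1, and the invariant factors of ∂_1 are all 1, so H_0 ≅ Z.
  H_1: rank ker ∂_1 − rank ∂_2 = (10 − 4) − 5 = 1, and the invariant factors of ∂_2 are all 1, so H_1 ≅ Z.
  H_2: rank ker ∂_2 − rank ∂_3 = (5 − 5) − 0 = 0, and there is no ∂_3, so H_2 ≅ 0.

(K is a triangulation of the Möbius band.)

H_0 = Z,  H_1 = Z,  H_2 = 0.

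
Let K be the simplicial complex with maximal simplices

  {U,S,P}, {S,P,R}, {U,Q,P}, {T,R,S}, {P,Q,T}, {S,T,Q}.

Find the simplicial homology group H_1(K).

K has 6 vertices, 12 edges, 6 triangles.
rank ∂_1 = 5, rank ∂_2 = 6 ⇒ b_1 = 12 − 5 − 6 = 1; all invariant factors of ∂_2 are 1 so no torsion. So H_1 = Z.

H_1 ≅ Z.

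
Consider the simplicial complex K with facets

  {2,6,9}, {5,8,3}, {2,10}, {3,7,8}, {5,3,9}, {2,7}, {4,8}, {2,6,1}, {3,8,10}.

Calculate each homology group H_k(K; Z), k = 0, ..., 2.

H_0 ≅ Z,  H_1 ≅ Z^2,  H_2 = 0.

Take the total order 1 < 2 < 3 < 4 < 5 < 6 < 7 < 8 < 9 < 10 on the vertex set. Then K (dimension 2) consists of the simplices:

  0-simplices (10): [1], [2], [3], [4], [5], [6], [7], [8], [9], [10]
  1-simplices (17): [1,2], [1,6], [2,6], [2,7], [2,9], [2,10], [3,5], [3,7], [3,8], [3,9], [3,10], [4,8], [5,8], [5,9], [6,9], [7,8], [8,10]
  2-simplices (6): [1,2,6], [2,6,9], [3,5,8], [3,5,9], [3,7,8], [3,8,10]

so the chain groups are C_0 ≅ Z^10, C_1 ≅ Z^17, C_2 ≅ Z^6.

∂_1: C_1 → C_0 sends each edge [p,q] (with p < q) to q − p. For instance
  ∂[5,8] = [8] − [5].
This gives a 10×17 integer matrix of rank 9; reducing to Smith normal form yields diagonal entries (1,1,1,1,1,1,1,1,1).

∂_2: C_2 → C_1 maps a triangle to the signed sum of its edges. For instance
  ∂[3,5,8] = [5,8] − [3,8] + [3,5],
  ∂[3,5,9] = [5,9] − [3,9] + [3,5].
The resulting 17×6 matrix has rank 6, and its Smith normal form has invariant factors (1,1,1,1,1,1).

Computing H_k = (kernel of ∂_k) / (image of ∂_{k+1}):

  H_0: rank C_0 − rank ∂_1 = 10 − 9 = 1, and the invariant factors of ∂_1 are all 1, so H_0 ≅ Z.
  H_1: rank ker ∂_1 − rank ∂_2 = (17 − 9) − 6 = 2, and the invariant factors of ∂_2 are all 1, so H_1 ≅ Z^2.
  H_2: rank ker ∂_2 − rank ∂_3 = (6 − 6) − 0 = 0, and there is no ∂_3, so H_2 ≅ 0.

As a check, the Euler characteristic is 10 − 17 + 6 = -1, which agrees with 1 − 2 + 0 = -1.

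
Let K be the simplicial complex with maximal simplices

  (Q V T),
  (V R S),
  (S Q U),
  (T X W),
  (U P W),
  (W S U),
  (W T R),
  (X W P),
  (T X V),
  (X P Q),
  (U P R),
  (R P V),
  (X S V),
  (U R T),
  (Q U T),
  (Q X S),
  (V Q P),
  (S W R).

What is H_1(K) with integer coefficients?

H_1 ≅ Z ⊕ Z_2.

We work with the vertex ordering P < Q < R < S < T < U < V < W < X. The simplices of K, each written with vertices in increasing order, are:

  0-simplices (9): P, Q, R, S, T, U, V, W, X
  1-simplices (27): PQ, PR, PU, PV, PW, PX, QS, QT, QU, QV, QX, RS, RT, RU, RV, RW, SU, SV, SW, SX, TU, TV, TW, TX, UW, VX, WX
  2-simplices (18): PQV, PQX, PRU, PRV, PUW, PWX, QSU, QSX, QTU, QTV, RSV, RSW, RTU, RTW, SUW, SVX, TVX, TWX

giving chain groups C_0 ≅ Z^9, C_1 ≅ Z^27, C_2 ≅ Z^18.

The boundary map ∂_1: C_1 → C_0 is given by ∂[p,q] = [q] − [p].
This gives a 9×27 integer matrix of rank 8; reducing to Smith normal form yields diagonal entries (1,1,1,1,1,1,1,1).

The boundary map ∂_2: C_2 → C_1 acts by ∂[p,q,r] = [q,r] − [p,r] + [p,q]. For instance
  ∂SUW = UW − SW + SU,
  ∂PQX = QX − PX + PQ.
The resulting 27×18 matrix has rank 18, and its Smith normal form has invariant factors (1,1,1,1,1,1,1,1,1,1,1,1,1,1,1,1,1,2).

Now H_k = ker ∂_k / im ∂_{k+1}, so:

  H_1: rank ker ∂_1 − rank ∂_2 = (27 − 8) − 18 = 1, and ∂_2 has invariant factor 2 > 1, so H_1 = Z ⊕ Z_2.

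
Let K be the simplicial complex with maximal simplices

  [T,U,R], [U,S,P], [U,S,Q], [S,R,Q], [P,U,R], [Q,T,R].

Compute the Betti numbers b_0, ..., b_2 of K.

b_0 = 1, b_1 = 1, b_2 = 0.

We work with the vertex ordering P < Q < R < S < T < U. The simplices of K, each written with vertices in increasing order, are:

  0-simplices (6): P, Q, R, S, T, U
  1-simplices (12): PR, PS, PU, QR, QS, QT, QU, RS, RT, RU, SU, TU
  2-simplices (6): PRU, PSU, QRS, QRT, QSU, RTU

so the chain groups are C_0 ≅ Z^6, C_1 ≅ Z^12, C_2 ≅ Z^6.

The boundary map ∂_1: C_1 → C_0 maps an edge to its endpoints' difference, ∂[p,q] = q − p. For instance
  ∂PS = S − P.
As a 6×12 matrix over Z this has rank 5, with invariant factors (1,1,1,1,1).

∂_2: C_2 → C_1 acts by ∂[p,q,r] = [q,r] − [p,r] + [p,q]. For instance
  ∂RTU = TU − RU + RT,
  ∂QRT = RT − QT + QR.
The 12×6 boundary matrix has rank 6 and Smith normal form diag(1,1,1,1,1,1).

Now H_k = ker ∂_k / im ∂_{k+1}, so:

  H_0: rank C_0 − rank ∂_1 = 6 − 5 = 1, and the invariant factors of ∂_1 are all 1, so H_0 = Z.
  H_1: rank ker ∂_1 − rank ∂_2 = (12 − 5) − 6 = 1, and the invariant factors of ∂_2 are all 1, so H_1 = Z.
  H_2: rank ker ∂_2 − rank ∂_3 = (6 − 6) − 0 = 0, and there is no ∂_3, so H_2 = 0.

Hence the Betti numbers are b_0 = 1, b_1 = 1, b_2 = 0.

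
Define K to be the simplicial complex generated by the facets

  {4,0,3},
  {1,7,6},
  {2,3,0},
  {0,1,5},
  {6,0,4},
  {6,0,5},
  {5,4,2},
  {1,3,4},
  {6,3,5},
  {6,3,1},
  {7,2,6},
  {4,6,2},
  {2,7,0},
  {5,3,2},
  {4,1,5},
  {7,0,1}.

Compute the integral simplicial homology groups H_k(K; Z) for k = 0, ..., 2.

H_0 ≅ Z,  H_1 ≅ Z^2,  H_2 ≅ Z.

Order the vertices as 0 < 1 < 2 < 3 < 4 < 5 < 6 < 7. Listing each simplex with vertices in this order, K has dimension 2 with simplices:

  0-simplices (8): [0], [1], [2], [3], [4], [5], [6], [7]
  1-simplices (24): (24 of them)
  2-simplices (16): [0,1,5], [0,1,7], [0,2,3], [0,2,7], [0,3,4], [0,4,6], [0,5,6], [1,3,4], [1,3,6], [1,4,5], [1,6,7], [2,3,5], [2,4,5], [2,4,6], [2,6,7], [3,5,6]

giving chain groups C_0 ≅ Z^8, C_1 ≅ Z^24, C_2 ≅ Z^16.

The boundary map ∂_1: C_1 → C_0 is given by ∂[p,q] = [q] − [p]. For instance
  ∂[3,6] = [6] − [3].
The 8×24 boundary matrix has rank 7 and Smith normal form diag(1,1,1,1,1,1,1).

Boundary ∂_2: C_2 → C_1 maps a triangle to the signed sum of its edges. For instance
  ∂[0,5,6] = [5,6] − [0,6] + [0,5],
  ∂[0,1,7] = [1,7] − [0,7] + [0,1].
As a 24×16 matrix over Z this has rank 15, with invariant factors (1,1,1,1,1,1,1,1,1,1,1,1,1,1,1).

Computing H_k = (kernel of ∂_k) / (image of ∂_{k+1}):

  H_0: rank C_0 − rank ∂_1 = 8 − 7 = 1, and the invariant factors of ∂_1 are all 1, so H_0 = Z.
  H_1: rank ker ∂_1 − rank ∂_2 = (24 − 7) − 15 = 2, and the invariant factors of ∂_2 are all 1, so H_1 = Z^2.
  H_2: rank ker ∂_2 − rank ∂_3 = (16 − 15) − 0 = 1, and there is no ∂_3, so H_2 = Z.

(K is a triangulation of the torus T^2.)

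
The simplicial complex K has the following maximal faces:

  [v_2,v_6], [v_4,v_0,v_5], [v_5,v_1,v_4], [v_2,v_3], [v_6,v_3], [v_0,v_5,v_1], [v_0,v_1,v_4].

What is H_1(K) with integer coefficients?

We work with the vertex ordering v_0 < v_1 < v_2 < v_3 < v_4 < v_5 < v_6. The simplices of K, each written with vertices in increasing order, are:

  0-simplices (7): [v_0], [v_1], [v_2], [v_3], [v_4], [v_5], [v_6]
  1-simplices (9): [v_0,v_1], [v_0,v_4], [v_0,v_5], [v_1,v_4], [v_1,v_5], [v_2,v_3], [v_2,v_6], [v_3,v_6], [v_4,v_5]
  2-simplices (4): [v_0,v_1,v_4], [v_0,v_1,v_5], [v_0,v_4,v_5], [v_1,v_4,v_5]

so the chain groups are C_0 ≅ Z^7, C_1 ≅ Z^9, C_2 ≅ Z^4.

The boundary map ∂_1: C_1 → C_0 is given by ∂[p,q] = [q] − [p]. For instance
  ∂[v_4,v_5] = [v_5] − [v_4].
As a 7×9 matrix over Z this has rank 5, with invariant factors (1,1,1,1,1).

∂_2: C_2 → C_1 maps a triangle to the signed sum of its edges. For instance
  ∂[v_0,v_4,v_5] = [v_4,v_5] − [v_0,v_5] + [v_0,v_4],
  ∂[v_0,v_1,v_5] = [v_1,v_5] − [v_0,v_5] + [v_0,v_1].
The resulting 9×4 matrix has rank 3, and its Smith normal form has invariant factors (1,1,1).

Reading off H_k = ker ∂_k / im ∂_{k+1}:

  H_1: rank ker ∂_1 − rank ∂_2 = (9 − 5) − 3 = 1, and the invariant factors of ∂_2 are all 1, so H_1 ≅ Z.

H_1 ≅ Z.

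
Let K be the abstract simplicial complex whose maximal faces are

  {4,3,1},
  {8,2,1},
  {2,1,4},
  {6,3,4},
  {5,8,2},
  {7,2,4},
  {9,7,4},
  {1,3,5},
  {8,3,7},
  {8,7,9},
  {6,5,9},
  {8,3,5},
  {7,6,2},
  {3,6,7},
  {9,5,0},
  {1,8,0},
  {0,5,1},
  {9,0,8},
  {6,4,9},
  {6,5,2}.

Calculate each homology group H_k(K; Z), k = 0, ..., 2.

H_0 = Z,  H_1 = Z ⊕ Z/2Z,  H_2 = 0.

K has 10 vertices, 30 edges, 20 triangles.
rank ∂_0 = 0, rank ∂_1 = 9 ⇒ b_0 = 10 − 0 − 9 = 1; all invariant factors of ∂_1 are 1 so no torsion. So H_0 = Z.
rank ∂_1 = 9, rank ∂_2 = 20 ⇒ b_1 = 30 − 9 − 20 = 1; ∂_2 has invariant factor(s) [2] giving torsion. So H_1 = Z ⊕ Z/2Z.
rank ∂_2 = 20, rank ∂_3 = 0 ⇒ b_2 = 20 − 20 − 0 = 0. So H_2 = 0.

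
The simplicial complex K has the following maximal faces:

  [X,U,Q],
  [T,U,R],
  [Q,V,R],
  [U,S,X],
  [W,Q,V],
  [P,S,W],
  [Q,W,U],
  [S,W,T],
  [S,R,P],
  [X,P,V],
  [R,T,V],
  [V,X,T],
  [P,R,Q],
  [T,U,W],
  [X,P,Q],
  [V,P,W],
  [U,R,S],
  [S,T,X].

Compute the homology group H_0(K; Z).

H_0 ≅ Z.

Take the total order P < Q < R < S < T < U < V < W < X on the vertex set. Then K (dimension 2) consists of the simplices:

  0-simplices (9): P, Q, R, S, T, U, V, W, X
  1-simplices (27): PQ, PR, PS, PV, PW, PX, QR, QU, QV, QW, QX, RS, RT, RU, RV, ST, SU, SW, SX, TU, TV, TW, TX, UW, UX, VW, VX
  2-simplices (18): PQR, PQX, PRS, PSW, PVW, PVX, QRV, QUW, QUX, QVW, RSU, RTU, RTV, STW, STX, SUX, TUW, TVX

giving chain groups C_0 ≅ Z^9, C_1 ≅ Z^27, C_2 ≅ Z^18.

The boundary map ∂_1: C_1 → C_0 maps an edge to its endpoints' difference, ∂[p,q] = q − p.
As a 9×27 matrix over Z this has rank 8, with invariant factors (1,1,1,1,1,1,1,1).

∂_2: C_2 → C_1 sends each 2-simplex [p,q,r] to [q,r] − [p,r] + [p,q]. For instance
  ∂PVX = VX − PX + PV,
  ∂STX = TX − SX + ST.
The resulting 27×18 matrix has rank 18, and its Smith normal form has invariant factors (1,1,1,1,1,1,1,1,1,1,1,1,1,1,1,1,1,2).

Computing H_k = (kernel of ∂_k) / (image of ∂_{k+1}):

  H_0: rank C_0 − rank ∂_1 = 9 − 8 = 1, and the invariant factors of ∂_1 are all 1, so H_0 ≅ Z.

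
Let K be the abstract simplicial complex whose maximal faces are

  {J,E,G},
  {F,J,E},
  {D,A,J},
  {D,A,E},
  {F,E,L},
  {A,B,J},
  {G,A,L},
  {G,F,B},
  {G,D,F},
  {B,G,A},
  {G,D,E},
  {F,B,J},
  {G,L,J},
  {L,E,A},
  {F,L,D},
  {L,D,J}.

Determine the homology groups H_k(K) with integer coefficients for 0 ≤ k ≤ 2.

Order the vertices as A < B < D < E < F < G < J < L. Listing each simplex with vertices in this order, K has dimension 2 with simplices:

  0-simplices (8): A, B, D, E, F, G, J, L
  1-simplices (24): AB, AD, AE, AG, AJ, AL, BF, BG, BJ, DE, DF, DG, DJ, DL, EF, EG, EJ, EL, FG, FJ, FL, GJ, GL, JL
  2-simplices (16): ABG, ABJ, ADE, ADJ, AEL, AGL, BFG, BFJ, DEG, DFG, DFL, DJL, EFJ, EFL, EGJ, GJL

so the chain groups are C_0 ≅ Z^8, C_1 ≅ Z^24, C_2 ≅ Z^16.

Boundary ∂_1: C_1 → C_0 is given by ∂[p,q] = [q] − [p]. For instance
  ∂FJ = J − F.
As a 8×24 matrix over Z this has rank 7, with invariant factors (1,1,1,1,1,1,1).

The boundary map ∂_2: C_2 → C_1 acts by ∂[p,q,r] = [q,r] − [p,r] + [p,q]. For instance
  ∂AGL = GL − AL + AG,
  ∂ABJ = BJ − AJ + AB.
As a 24×16 matrix over Z this has rank 15, with invariant factors (1,1,1,1,1,1,1,1,1,1,1,1,1,1,1).

Reading off H_k = ker ∂_k / im ∂_{k+1}:

  H_0: rank C_0 − rank ∂_1 = 8 − 7 = 1, and the invariant factors of ∂_1 are all 1, so H_0 ≅ Z.
  H_1: rank ker ∂_1 − rank ∂_2 = (24 − 7) − 15 = 2, and the invariant factors of ∂_2 are all 1, so H_1 ≅ Z^2.
  H_2: rank ker ∂_2 − rank ∂_3 = (16 − 15) − 0 = 1, and there is no ∂_3, so H_2 ≅ Z.

As a check, the Euler characteristic is 8 − 24 + 16 = 0, which agrees with 1 − 2 + 1 = 0.

H_0 = Z,  H_1 = Z^2,  H_2 = Z.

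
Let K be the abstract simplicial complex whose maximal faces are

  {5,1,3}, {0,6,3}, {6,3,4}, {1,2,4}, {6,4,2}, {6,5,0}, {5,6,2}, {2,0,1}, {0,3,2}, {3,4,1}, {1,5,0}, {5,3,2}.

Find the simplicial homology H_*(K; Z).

K has 7 vertices, 18 edges, 12 triangles.
rank ∂_0 = 0, rank ∂_1 = 6 ⇒ b_0 = 7 − 0 − 6 = 1; all invariant factors of ∂_1 are 1 so no torsion. So H_0 ≅ Z.
rank ∂_1 = 6, rank ∂_2 = 12 ⇒ b_1 = 18 − 6 − 12 = 0; ∂_2 has invariant factor(s) [2] giving torsion. So H_1 ≅ Z/2Z.
rank ∂_2 = 12, rank ∂_3 = 0 ⇒ b_2 = 12 − 12 − 0 = 0. So H_2 ≅ 0.

H_0 = Z,  H_1 = Z/2Z,  H_2 = 0.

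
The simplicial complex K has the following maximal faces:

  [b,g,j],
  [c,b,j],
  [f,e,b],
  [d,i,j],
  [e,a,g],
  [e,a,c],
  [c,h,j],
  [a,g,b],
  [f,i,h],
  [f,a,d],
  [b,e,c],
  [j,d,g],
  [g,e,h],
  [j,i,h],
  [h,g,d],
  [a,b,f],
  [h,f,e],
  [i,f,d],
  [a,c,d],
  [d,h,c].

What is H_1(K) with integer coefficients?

H_1 ≅ Z ⊕ Z_2.

Fix the vertex order a < b < c < d < e < f < g < h < i < j and write every simplex with vertices in increasing order. Then dim K = 2 and the simplices of K are:

  0-simplices (10): a, b, c, d, e, f, g, h, i, j
  1-simplices (30): ab, ac, ad, ae, af, ag, bc, be, bf, bg, bj, cd, ce, ch, cj, df, dg, dh, di, dj, ef, eg, eh, fh, fi, gh, gj, hi, hj, ij
  2-simplices (20): abf, abg, acd, ace, adf, aeg, bce, bcj, bef, bgj, cdh, chj, dfi, dgh, dgj, dij, efh, egh, fhi, hij

so the chain groups are C_0 ≅ Z^10, C_1 ≅ Z^30, C_2 ≅ Z^20.

∂_1: C_1 → C_0 maps an edge to its endpoints' difference, ∂[p,q] = q − p. For instance
  ∂bg = g − b.
The 10×30 boundary matrix has rank 9 and Smith normal form diag(1,1,1,1,1,1,1,1,1).

Boundary ∂_2: C_2 → C_1 maps a triangle to the signed sum of its edges. For instance
  ∂hij = ij − hj + hi,
  ∂aeg = eg − ag + ae.
The 30×20 boundary matrix has rank 20 and Smith normal form diag(1,1,1,1,1,1,1,1,1,1,1,1,1,1,1,1,1,1,1,2).

Now H_k = ker ∂_k / im ∂_{k+1}, so:

  H_1: rank ker ∂_1 − rank ∂_2 = (30 − 9) − 20 = 1, and ∂_2 has invariant factor 2 > 1, so H_1 = Z ⊕ Z_2.

(K is a triangulation of the Klein bottle.)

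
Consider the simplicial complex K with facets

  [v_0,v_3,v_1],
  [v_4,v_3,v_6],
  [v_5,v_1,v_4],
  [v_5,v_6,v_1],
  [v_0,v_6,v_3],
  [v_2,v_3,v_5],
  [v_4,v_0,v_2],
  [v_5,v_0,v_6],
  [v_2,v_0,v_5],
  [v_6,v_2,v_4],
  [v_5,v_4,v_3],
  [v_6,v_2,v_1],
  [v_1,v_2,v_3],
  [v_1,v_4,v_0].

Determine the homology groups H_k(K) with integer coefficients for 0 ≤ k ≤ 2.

Fix the vertex order v_0 < v_1 < v_2 < v_3 < v_4 < v_5 < v_6 and write every simplex with vertices in increasing order. Then dim K = 2 and the simplices of K are:

  0-simplices (7): [v_0], [v_1], [v_2], [v_3], [v_4], [v_5], [v_6]
  1-simplices (21): (21 of them)
  2-simplices (14): (14 of them)

Hence C_0 ≅ Z^7, C_1 ≅ Z^21, C_2 ≅ Z^14.

Boundary ∂_1: C_1 → C_0 sends each edge [p,q] (with p < q) to q − p. For instance
  ∂[v_2,v_4] = [v_4] − [v_2].
As a 7×21 matrix over Z this has rank 6, with invariant factors (1,1,1,1,1,1).

The boundary map ∂_2: C_2 → C_1 maps a triangle to the signed sum of its edges. For instance
  ∂[v_0,v_2,v_5] = [v_2,v_5] − [v_0,v_5] + [v_0,v_2],
  ∂[v_2,v_3,v_5] = [v_3,v_5] − [v_2,v_5] + [v_2,v_3].
The resulting 21×14 matrix has rank 13, and its Smith normal form has invariant factors (1,1,1,1,1,1,1,1,1,1,1,1,1).

Reading off H_k = ker ∂_k / im ∂_{k+1}:

  H_0: rank C_0 − rank ∂_1 = 7 − 6 = 1, and the invariant factors of ∂_1 are all 1, so H_0 ≅ Z.
  H_1: rank ker ∂_1 − rank ∂_2 = (21 − 6) − 13 = 2, and the invariant factors of ∂_2 are all 1, so H_1 ≅ Z^2.
  H_2: rank ker ∂_2 − rank ∂_3 = (14 − 13) − 0 = 1, and there is no ∂_3, so H_2 ≅ Z.

As a check, the Euler characteristic is 7 − 21 + 14 = 0, which agrees with 1 − 2 + 1 = 0.
(K is a triangulation of the torus T^2.)

H_0 = Z,  H_1 = Z^2,  H_2 = Z.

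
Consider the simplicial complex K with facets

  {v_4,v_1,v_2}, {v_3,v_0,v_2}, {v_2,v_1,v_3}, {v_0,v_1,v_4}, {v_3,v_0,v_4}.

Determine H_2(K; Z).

K has 5 vertices, 10 edges, 5 triangles.
rank ∂_2 = 5, rank ∂_3 = 0 ⇒ b_2 = 5 − 5 − 0 = 0. So H_2 = 0.

H_2 ≅ 0.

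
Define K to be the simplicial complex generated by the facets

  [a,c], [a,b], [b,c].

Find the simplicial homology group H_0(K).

We work with the vertex ordering a < b < c. The simplices of K, each written with vertices in increasing order, are:

  0-simplices (3): a, b, c
  1-simplices (3): ab, ac, bc

Hence C_0 ≅ Z^3, C_1 ≅ Z^3.

∂_1: C_1 → C_0 sends each edge [p,q] (with p < q) to q − p. For instance
  ∂bc = c − b.
This gives a 3×3 integer matrix of rank 2; reducing to Smith normal form yields diagonal entries (1,1).

Computing H_k = (kernel of ∂_k) / (image of ∂_{k+1}):

  H_0: rank C_0 − rank ∂_1 = 3 − 2 = 1, and the invariant factors of ∂_1 are all 1, so H_0 = Z.

(K is a triangulation of the circle S^1.)

H_0 = Z.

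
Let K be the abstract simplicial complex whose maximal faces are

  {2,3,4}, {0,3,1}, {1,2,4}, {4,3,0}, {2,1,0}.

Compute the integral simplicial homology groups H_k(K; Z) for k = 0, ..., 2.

Take the total order 0 < 1 < 2 < 3 < 4 on the vertex set. Then K (dimension 2) consists of the simplices:

  0-simplices (5): [0], [1], [2], [3], [4]
  1-simplices (10): [0,1], [0,2], [0,3], [0,4], [1,2], [1,3], [1,4], [2,3], [2,4], [3,4]
  2-simplices (5): [0,1,2], [0,1,3], [0,3,4], [1,2,4], [2,3,4]

Hence C_0 ≅ Z^5, C_1 ≅ Z^10, C_2 ≅ Z^5.

∂_1: C_1 → C_0 sends each edge [p,q] (with p < q) to q − p.
The 5×10 boundary matrix has rank 4 and Smith normal form diag(1,1,1,1).

The boundary map ∂_2: C_2 → C_1 acts by ∂[p,q,r] = [q,r] − [p,r] + [p,q]. For instance
  ∂[1,2,4] = [2,4] − [1,4] + [1,2],
  ∂[0,1,2] = [1,2] − [0,2] + [0,1].
As a 10×5 matrix over Z this has rank 5, with invariant factors (1,1,1,1,1).

Now H_k = ker ∂_k / im ∂_{k+1}, so:

  H_0: rank C_0 − rank ∂_1 = 5 − 4 = 1, and the invariant factors of ∂_1 are all 1, so H_0 ≅ Z.
  H_1: rank ker ∂_1 − rank ∂_2 = (10 − 4) − 5 = 1, and the invariant factors of ∂_2 are all 1, so H_1 ≅ Z.
  H_2: rank ker ∂_2 − rank ∂_3 = (5 − 5) − 0 = 0, and there is no ∂_3, so H_2 ≅ 0.

As a check, the Euler characteristic is 5 − 10 + 5 = 0, which agrees with 1 − 1 + 0 = 0.
(K is a triangulation of the Möbius band.)

H_0 ≅ Z,  H_1 ≅ Z,  H_2 = 0.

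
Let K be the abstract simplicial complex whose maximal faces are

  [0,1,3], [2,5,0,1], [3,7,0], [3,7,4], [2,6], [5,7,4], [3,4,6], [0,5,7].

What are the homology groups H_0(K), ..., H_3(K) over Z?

H_0 = Z,  H_1 = Z,  H_2 = 0,  H_3 = 0.

Order the vertices as 0 < 1 < 2 < 3 < 4 < 5 < 6 < 7. Listing each simplex with vertices in this order, K has dimension 3 with simplices:

  0-simplices (8): [0], [1], [2], [3], [4], [5], [6], [7]
  1-simplices (17): [0,1], [0,2], [0,3], [0,5], [0,7], [1,2], [1,3], [1,5], [2,5], [2,6], [3,4], [3,6], [3,7], [4,5], [4,6], [4,7], [5,7]
  2-simplices (10): [0,1,2], [0,1,3], [0,1,5], [0,2,5], [0,3,7], [0,5,7], [1,2,5], [3,4,6], [3,4,7], [4,5,7]
  3-simplices (1): [0,1,2,5]

Hence C_0 ≅ Z^8, C_1 ≅ Z^17, C_2 ≅ Z^10, C_3 ≅ Z^1.

Boundary ∂_1: C_1 → C_0 maps an edge to its endpoints' difference, ∂[p,q] = q − p.
As a 8×17 matrix over Z this has rank 7, with invariant factors (1,1,1,1,1,1,1).

∂_2: C_2 → C_1 sends each 2-simplex [p,q,r] to [q,r] − [p,r] + [p,q]. For instance
  ∂[0,1,3] = [1,3] − [0,3] + [0,1],
  ∂[3,4,6] = [4,6] − [3,6] + [3,4].
The 17×10 boundary matrix has rank 9 and Smith normal form diag(1,1,1,1,1,1,1,1,1).

The boundary map ∂_3: C_3 → C_2 sends each 3-simplex σ to the alternating sum Σ_i (−1)^i (σ with its i-th vertex removed). For instance
  ∂[0,1,2,5] = [1,2,5] − [0,2,5] + [0,1,5] − [0,1,2].
As a 10×1 matrix over Z this has rank 1, with invariant factors (1).

From H_k ≅ ker(∂_k) / im(∂_{k+1}) we obtain:

  H_0: rank C_0 − rank ∂_1 = 8 − 7 = 1, and the invariant factors of ∂_1 are all 1, so H_0 ≅ Z.
  H_1: rank ker ∂_1 − rank ∂_2 = (17 − 7) − 9 = 1, and the invariant factors of ∂_2 are all 1, so H_1 ≅ Z.
  H_2: rank ker ∂_2 − rank ∂_3 = (10 − 9) − 1 = 0, and the invariant factors of ∂_3 are all 1, so H_2 ≅ 0.
  H_3: rank ker ∂_3 − rank ∂_4 = (1 − 1) − 0 = 0, and there is no ∂_4, so H_3 ≅ 0.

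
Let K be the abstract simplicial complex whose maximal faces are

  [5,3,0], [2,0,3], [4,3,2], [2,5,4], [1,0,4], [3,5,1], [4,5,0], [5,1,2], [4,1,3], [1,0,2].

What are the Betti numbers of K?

b_0 = 1, b_1 = 0, b_2 = 0.

We work with the vertex ordering 0 < 1 < 2 < 3 < 4 < 5. The simplices of K, each written with vertices in increasing order, are:

  0-simplices (6): [0], [1], [2], [3], [4], [5]
  1-simplices (15): [0,1], [0,2], [0,3], [0,4], [0,5], [1,2], [1,3], [1,4], [1,5], [2,3], [2,4], [2,5], [3,4], [3,5], [4,5]
  2-simplices (10): [0,1,2], [0,1,4], [0,2,3], [0,3,5], [0,4,5], [1,2,5], [1,3,4], [1,3,5], [2,3,4], [2,4,5]

giving chain groups C_0 ≅ Z^6, C_1 ≅ Z^15, C_2 ≅ Z^10.

Boundary ∂_1: C_1 → C_0 maps an edge to its endpoints' difference, ∂[p,q] = q − p.
The resulting 6×15 matrix has rank 5, and its Smith normal form has invariant factors (1,1,1,1,1).

The boundary map ∂_2: C_2 → C_1 sends each 2-simplex [p,q,r] to [q,r] − [p,r] + [p,q]. For instance
  ∂[0,1,4] = [1,4] − [0,4] + [0,1],
  ∂[1,2,5] = [2,5] − [1,5] + [1,2].
As a 15×10 matrix over Z this has rank 10, with invariant factors (1,1,1,1,1,1,1,1,1,2).

Now H_k = ker ∂_k / im ∂_{k+1}, so:

  H_0: rank C_0 − rank ∂_1 = 6 − 5 = 1, and the invariant factors of ∂_1 are all 1, so H_0 ≅ Z.
  H_1: rank ker ∂_1 − rank ∂_2 = (15 − 5) − 10 = 0, and ∂_2 has invariant factor 2 > 1, so H_1 ≅ Z/2Z.
  H_2: rank ker ∂_2 − rank ∂_3 = (10 − 10) − 0 = 0, and there is no ∂_3, so H_2 ≅ 0.

As a check, the Euler characteristic is 6 − 15 + 10 = 1, which agrees with 1 − 0 + 0 = 1.
(K is a triangulation of the real projective plane RP^2.)

Hence the Betti numbers are b_0 = 1, b_1 = 0, b_2 = 0.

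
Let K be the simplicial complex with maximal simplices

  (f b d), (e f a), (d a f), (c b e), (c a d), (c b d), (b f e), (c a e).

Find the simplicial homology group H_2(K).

Order the vertices as a < b < c < d < e < f. Listing each simplex with vertices in this order, K has dimension 2 with simplices:

  0-simplices (6): a, b, c, d, e, f
  1-simplices (12): ac, ad, ae, af, bc, bd, be, bf, cd, ce, df, ef
  2-simplices (8): acd, ace, adf, aef, bcd, bce, bdf, bef

so the chain groups are C_0 ≅ Z^6, C_1 ≅ Z^12, C_2 ≅ Z^8.

The boundary map ∂_1: C_1 → C_0 sends each edge [p,q] (with p < q) to q − p. For instance
  ∂df = f − d.
As a 6×12 matrix over Z this has rank 5, with invariant factors (1,1,1,1,1).

The boundary map ∂_2: C_2 → C_1 maps a triangle to the signed sum of its edges. For instance
  ∂aef = ef − af + ae,
  ∂bcd = cd − bd + bc.
The resulting 12×8 matrix has rank 7, and its Smith normal form has invariant factors (1,1,1,1,1,1,1).

Reading off H_k = ker ∂_k / im ∂_{k+1}:

  H_2: rank ker ∂_2 − rank ∂_3 = (8 − 7) − 0 = 1, and there is no ∂_3, so H_2 = Z.

(K is a triangulation of the 2-sphere S^2.)

H_2 = Z.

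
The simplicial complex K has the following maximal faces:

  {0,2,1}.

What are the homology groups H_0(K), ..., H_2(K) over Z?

H_0 ≅ Z,  H_1 = 0,  H_2 = 0.

Take the total order 0 < 1 < 2 on the vertex set. Then K (dimension 2) consists of the simplices:

  0-simplices (3): [0], [1], [2]
  1-simplices (3): [0,1], [0,2], [1,2]
  2-simplices (1): [0,1,2]

Hence C_0 ≅ Z^3, C_1 ≅ Z^3, C_2 ≅ Z^1.

∂_1: C_1 → C_0 maps an edge to its endpoints' difference, ∂[p,q] = q − p.
The 3×3 boundary matrix has rank 2 and Smith normal form diag(1,1).

∂_2: C_2 → C_1 maps a triangle to the signed sum of its edges. For instance
  ∂[0,1,2] = [1,2] − [0,2] + [0,1].
This gives a 3×1 integer matrix of rank 1; reducing to Smith normal form yields diagonal entries (1).

Computing H_k = (kernel of ∂_k) / (image of ∂_{k+1}):

  H_0: rank C_0 − rank ∂_1 = 3 − 2 = 1, and the invariant factors of ∂_1 are all 1, so H_0 ≅ Z.
  H_1: rank ker ∂_1 − rank ∂_2 = (3 − 2) − 1 = 0, and the invariant factors of ∂_2 are all 1, so H_1 ≅ 0.
  H_2: rank ker ∂_2 − rank ∂_3 = (1 − 1) − 0 = 0, and there is no ∂_3, so H_2 ≅ 0.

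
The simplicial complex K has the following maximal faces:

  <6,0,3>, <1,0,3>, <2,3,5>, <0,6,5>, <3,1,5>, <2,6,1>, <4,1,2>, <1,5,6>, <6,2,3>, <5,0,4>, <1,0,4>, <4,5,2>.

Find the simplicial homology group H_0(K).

Take the total order 0 < 1 < 2 < 3 < 4 < 5 < 6 on the vertex set. Then K (dimension 2) consists of the simplices:

  0-simplices (7): [0], [1], [2], [3], [4], [5], [6]
  1-simplices (18): [0,1], [0,3], [0,4], [0,5], [0,6], [1,2], [1,3], [1,4], [1,5], [1,6], [2,3], [2,4], [2,5], [2,6], [3,5], [3,6], [4,5], [5,6]
  2-simplices (12): [0,1,3], [0,1,4], [0,3,6], [0,4,5], [0,5,6], [1,2,4], [1,2,6], [1,3,5], [1,5,6], [2,3,5], [2,3,6], [2,4,5]

so the chain groups are C_0 ≅ Z^7, C_1 ≅ Z^18, C_2 ≅ Z^12.

The boundary map ∂_1: C_1 → C_0 sends each edge [p,q] (with p < q) to q − p.
The resulting 7×18 matrix has rank 6, and its Smith normal form has invariant factors (1,1,1,1,1,1).

The boundary map ∂_2: C_2 → C_1 acts by ∂[p,q,r] = [q,r] − [p,r] + [p,q]. For instance
  ∂[2,4,5] = [4,5] − [2,5] + [2,4],
  ∂[2,3,6] = [3,6] − [2,6] + [2,3].
The resulting 18×12 matrix has rank 12, and its Smith normal form has invariant factors (1,1,1,1,1,1,1,1,1,1,1,2).

Computing H_k = (kernel of ∂_k) / (image of ∂_{k+1}):

  H_0: rank C_0 − rank ∂_1 = 7 − 6 = 1, and the invariant factors of ∂_1 are all 1, so H_0 = Z.

H_0 = Z.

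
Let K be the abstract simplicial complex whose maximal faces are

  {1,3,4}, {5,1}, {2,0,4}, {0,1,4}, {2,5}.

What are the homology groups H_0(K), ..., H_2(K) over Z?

Take the total order 0 < 1 < 2 < 3 < 4 < 5 on the vertex set. Then K (dimension 2) consists of the simplices:

  0-simplices (6): [0], [1], [2], [3], [4], [5]
  1-simplices (9): [0,1], [0,2], [0,4], [1,3], [1,4], [1,5], [2,4], [2,5], [3,4]
  2-simplices (3): [0,1,4], [0,2,4], [1,3,4]

so the chain groups are C_0 ≅ Z^6, C_1 ≅ Z^9, C_2 ≅ Z^3.

The boundary map ∂_1: C_1 → C_0 sends each edge [p,q] (with p < q) to q − p. For instance
  ∂[0,2] = [2] − [0].
As a 6×9 matrix over Z this has rank 5, with invariant factors (1,1,1,1,1).

The boundary map ∂_2: C_2 → C_1 maps a triangle to the signed sum of its edges. For instance
  ∂[0,2,4] = [2,4] − [0,4] + [0,2],
  ∂[0,1,4] = [1,4] − [0,4] + [0,1].
The 9×3 boundary matrix has rank 3 and Smith normal form diag(1,1,1).

From H_k ≅ ker(∂_k) / im(∂_{k+1}) we obtain:

  H_0: rank C_0 − rank ∂_1 = 6 − 5 = 1, and the invariant factors of ∂_1 are all 1, so H_0 ≅ Z.
  H_1: rank ker ∂_1 − rank ∂_2 = (9 − 5) − 3 = 1, and the invariant factors of ∂_2 are all 1, so H_1 ≅ Z.
  H_2: rank ker ∂_2 − rank ∂_3 = (3 − 3) − 0 = 0, and there is no ∂_3, so H_2 ≅ 0.

H_0 = Z,  H_1 = Z,  H_2 = 0.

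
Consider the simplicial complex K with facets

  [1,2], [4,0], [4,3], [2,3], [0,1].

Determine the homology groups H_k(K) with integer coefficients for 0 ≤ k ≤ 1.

H_0 = Z,  H_1 = Z.

We work with the vertex ordering 0 < 1 < 2 < 3 < 4. The simplices of K, each written with vertices in increasing order, are:

  0-simplices (5): [0], [1], [2], [3], [4]
  1-simplices (5): [0,1], [0,4], [1,2], [2,3], [3,4]

Hence C_0 ≅ Z^5, C_1 ≅ Z^5.

The boundary map ∂_1: C_1 → C_0 maps an edge to its endpoints' difference, ∂[p,q] = q − p.
This gives a 5×5 integer matrix of rank 4; reducing to Smith normal form yields diagonal entries (1,1,1,1).

Now H_k = ker ∂_k / im ∂_{k+1}, so:

  H_0: rank C_0 − rank ∂_1 = 5 − 4 = 1, and the invariant factors of ∂_1 are all 1, so H_0 ≅ Z.
  H_1: rank ker ∂_1 − rank ∂_2 = (5 − 4) − 0 = 1, and there is no ∂_2, so H_1 ≅ Z.

As a check, the Euler characteristic is 5 − 5 = 0, which agrees with 1 − 1 = 0.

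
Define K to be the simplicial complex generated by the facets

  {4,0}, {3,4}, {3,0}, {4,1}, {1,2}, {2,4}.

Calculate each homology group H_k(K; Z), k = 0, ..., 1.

Take the total order 0 < 1 < 2 < 3 < 4 on the vertex set. Then K (dimension 1) consists of the simplices:

  0-simplices (5): [0], [1], [2], [3], [4]
  1-simplices (6): [0,3], [0,4], [1,2], [1,4], [2,4], [3,4]

so the chain groups are C_0 ≅ Z^5, C_1 ≅ Z^6.

The boundary map ∂_1: C_1 → C_0 maps an edge to its endpoints' difference, ∂[p,q] = q − p.
The resulting 5×6 matrix has rank 4, and its Smith normal form has invariant factors (1,1,1,1).

From H_k ≅ ker(∂_k) / im(∂_{k+1}) we obtain:

  H_0: rank C_0 − rank ∂_1 = 5 − 4 = 1, and the invariant factors of ∂_1 are all 1, so H_0 = Z.
  H_1: rank ker ∂_1 − rank ∂_2 = (6 − 4) − 0 = 2, and there is no ∂_2, so H_1 = Z^2.

As a check, the Euler characteristic is 5 − 6 = -1, which agrees with 1 − 2 = -1.

H_0 = Z,  H_1 = Z^2.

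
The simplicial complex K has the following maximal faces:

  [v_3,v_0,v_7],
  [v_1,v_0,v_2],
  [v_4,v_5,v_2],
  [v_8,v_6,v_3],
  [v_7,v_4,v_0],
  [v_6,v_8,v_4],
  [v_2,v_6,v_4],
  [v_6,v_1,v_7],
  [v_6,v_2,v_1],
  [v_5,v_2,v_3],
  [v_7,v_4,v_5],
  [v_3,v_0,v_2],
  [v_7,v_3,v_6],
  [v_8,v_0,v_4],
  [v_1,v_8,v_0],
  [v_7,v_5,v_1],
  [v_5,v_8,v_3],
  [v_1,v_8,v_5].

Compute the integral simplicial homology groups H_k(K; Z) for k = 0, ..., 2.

H_0 ≅ Z,  H_1 ≅ Z^2,  H_2 ≅ Z.

Fix the vertex order v_0 < v_1 < v_2 < v_3 < v_4 < v_5 < v_6 < v_7 < v_8 and write every simplex with vertices in increasing order. Then dim K = 2 and the simplices of K are:

  0-simplices (9): [v_0], [v_1], [v_2], [v_3], [v_4], [v_5], [v_6], [v_7], [v_8]
  1-simplices (27): (27 of them)
  2-simplices (18): (18 of them)

so the chain groups are C_0 ≅ Z^9, C_1 ≅ Z^27, C_2 ≅ Z^18.

Boundary ∂_1: C_1 → C_0 is given by ∂[p,q] = [q] − [p].
As a 9×27 matrix over Z this has rank 8, with invariant factors (1,1,1,1,1,1,1,1).

The boundary map ∂_2: C_2 → C_1 sends each 2-simplex [p,q,r] to [q,r] − [p,r] + [p,q]. For instance
  ∂[v_2,v_3,v_5] = [v_3,v_5] − [v_2,v_5] + [v_2,v_3],
  ∂[v_3,v_6,v_8] = [v_6,v_8] − [v_3,v_8] + [v_3,v_6].
The 27×18 boundary matrix has rank 17 and Smith normal form diag(1,1,1,1,1,1,1,1,1,1,1,1,1,1,1,1,1).

Reading off H_k = ker ∂_k / im ∂_{k+1}:

  H_0: rank C_0 − rank ∂_1 = 9 − 8 = 1, and the invariant factors of ∂_1 are all 1, so H_0 = Z.
  H_1: rank ker ∂_1 − rank ∂_2 = (27 − 8) − 17 = 2, and the invariant factors of ∂_2 are all 1, so H_1 = Z^2.
  H_2: rank ker ∂_2 − rank ∂_3 = (18 − 17) − 0 = 1, and there is no ∂_3, so H_2 = Z.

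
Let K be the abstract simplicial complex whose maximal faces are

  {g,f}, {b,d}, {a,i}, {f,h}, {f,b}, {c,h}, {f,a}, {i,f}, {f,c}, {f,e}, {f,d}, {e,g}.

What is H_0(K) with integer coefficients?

H_0 ≅ Z.

Fix the vertex order a < b < c < d < e < f < g < h < i and write every simplex with vertices in increasing order. Then dim K = 1 and the simplices of K are:

  0-simplices (9): a, b, c, d, e, f, g, h, i
  1-simplices (12): af, ai, bd, bf, cf, ch, df, ef, eg, fg, fh, fi

giving chain groups C_0 ≅ Z^9, C_1 ≅ Z^12.

∂_1: C_1 → C_0 sends each edge [p,q] (with p < q) to q − p. For instance
  ∂ai = i − a.
The resulting 9×12 matrix has rank 8, and its Smith normal form has invariant factors (1,1,1,1,1,1,1,1).

Now H_k = ker ∂_k / im ∂_{k+1}, so:

  H_0: rank C_0 − rank ∂_1 = 9 − 8 = 1, and the invariant factors of ∂_1 are all 1, so H_0 ≅ Z.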